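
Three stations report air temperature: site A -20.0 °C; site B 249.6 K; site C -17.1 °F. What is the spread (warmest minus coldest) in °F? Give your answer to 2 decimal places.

13.10 °F

site B: 249.6 K = -23.550 °C.
site C: -17.1 °F = -27.278 °C.
Spread: (-20.000) − (-27.278) = 7.278 °C = 13.10 °F.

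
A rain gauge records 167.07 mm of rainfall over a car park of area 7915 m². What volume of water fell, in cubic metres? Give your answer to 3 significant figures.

1 mm over 1 m² is 1 L, so volume = 167.07 × 7915 = 1322359.1 L = 1320 m³.

1320 cubic metres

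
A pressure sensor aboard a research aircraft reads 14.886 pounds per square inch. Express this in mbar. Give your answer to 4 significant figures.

1026 mb

1 psi = 68.9476 mb, so 14.886 × 68.9476 = 1026 mb.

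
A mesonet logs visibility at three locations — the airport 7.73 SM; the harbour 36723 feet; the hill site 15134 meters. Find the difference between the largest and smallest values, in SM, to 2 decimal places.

the harbour: 36723 ft = 6.9551 SM.
the hill site: 15134 m = 9.4038 SM.
Spread: 9.4038 − 6.9551 = 2.45 SM.

2.45 SM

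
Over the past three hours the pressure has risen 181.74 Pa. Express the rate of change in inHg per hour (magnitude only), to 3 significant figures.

0.0179 inHg per hour

181.74 Pa / 3 h × 0.0002953 inHg/Pa = 0.0179 inHg/h.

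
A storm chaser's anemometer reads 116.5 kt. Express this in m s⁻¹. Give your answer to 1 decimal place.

59.9 m/s

1 kt = 0.514444 m/s, so 116.5 × 0.514444 = 59.9 m/s.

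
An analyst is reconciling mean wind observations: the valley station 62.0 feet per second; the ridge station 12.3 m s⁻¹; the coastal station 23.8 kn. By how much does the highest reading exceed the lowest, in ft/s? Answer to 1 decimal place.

21.8 ft/s

the ridge station: 12.3 m/s = 40.354 ft/s.
the coastal station: 23.8 kt = 40.170 ft/s.
Spread: 62.000 − 40.170 = 21.8 ft/s.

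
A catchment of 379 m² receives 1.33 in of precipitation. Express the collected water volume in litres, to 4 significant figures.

12800 litres

Depth: 1.33 in × 25.4 = 33.782 mm.
1 mm over 1 m² is 1 L, so volume = 33.782 × 379 = 12803.378 L ≈ 12800 L.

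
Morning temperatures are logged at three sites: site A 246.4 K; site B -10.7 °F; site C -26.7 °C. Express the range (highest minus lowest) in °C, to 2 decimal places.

3.03 °C

site A: 246.4 K = -26.750 °C.
site B: -10.7 °F = -23.722 °C.
Spread: (-23.722) − (-26.750) = 3.028 °C.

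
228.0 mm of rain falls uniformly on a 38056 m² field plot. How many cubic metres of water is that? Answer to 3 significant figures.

8680 cubic metres

1 mm over 1 m² is 1 L, so volume = 228 × 38056 = 8676768 L = 8680 m³.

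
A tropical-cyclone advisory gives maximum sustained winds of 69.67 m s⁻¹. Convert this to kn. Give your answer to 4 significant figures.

1 m/s = 1.94384 kt, so 69.67 × 1.94384 = 135.4 kt.

135.4 kt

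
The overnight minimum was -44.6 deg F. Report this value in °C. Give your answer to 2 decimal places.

°C = (°F − 32) × 5/9 = (-44.6 − 32) / 1.8 = -42.56 °C.

-42.56 °C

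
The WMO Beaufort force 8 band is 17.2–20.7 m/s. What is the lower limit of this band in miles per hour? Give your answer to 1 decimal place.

17.2–20.7 m/s × 2.237 = 38.5–46.3 mph.

38.5 mph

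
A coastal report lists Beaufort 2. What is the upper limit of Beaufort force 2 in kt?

Beaufort 2 (light breeze) spans 4–6 knots.

6 kt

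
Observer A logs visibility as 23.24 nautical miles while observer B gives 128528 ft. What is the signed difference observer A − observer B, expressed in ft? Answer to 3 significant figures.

12700 ft

observer A: 23.24 nmi = 141208.92 ft.
Difference: 141208.92 − 128528.00 = 12700 ft.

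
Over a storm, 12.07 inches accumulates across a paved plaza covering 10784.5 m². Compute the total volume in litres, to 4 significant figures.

Depth: 12.07 in × 25.4 = 306.578 mm.
1 mm over 1 m² is 1 L, so volume = 306.578 × 10784.5 = 3306290.4 L ≈ 3306000 L.

3306000 litres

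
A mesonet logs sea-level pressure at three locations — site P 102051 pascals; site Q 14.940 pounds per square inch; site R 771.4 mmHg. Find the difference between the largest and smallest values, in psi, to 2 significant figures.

0.14 psi

site P: 102051 Pa = 14.8012 psi.
site R: 771.4 mmHg = 14.9164 psi.
Spread: 14.9400 − 14.8012 = 0.14 psi.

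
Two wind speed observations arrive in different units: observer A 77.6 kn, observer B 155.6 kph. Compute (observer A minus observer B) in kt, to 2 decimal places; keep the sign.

-6.42 kt

observer B: 155.6 km/h = 84.0173 kt.
Difference: 77.6000 − 84.0173 = -6.42 kt.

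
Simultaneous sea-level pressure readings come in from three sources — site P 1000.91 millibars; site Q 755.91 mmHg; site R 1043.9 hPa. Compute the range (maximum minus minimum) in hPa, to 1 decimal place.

site P: 1000.91 mb = 1000.910 hPa.
site Q: 755.91 mmHg = 1007.797 hPa.
Spread: 1043.900 − 1000.910 = 43.0 hPa.

43.0 hPa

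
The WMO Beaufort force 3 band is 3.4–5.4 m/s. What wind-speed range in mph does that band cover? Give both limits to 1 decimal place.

7.6 to 12.1 mph

3.4–5.4 m/s × 2.237 = 7.6–12.1 mph.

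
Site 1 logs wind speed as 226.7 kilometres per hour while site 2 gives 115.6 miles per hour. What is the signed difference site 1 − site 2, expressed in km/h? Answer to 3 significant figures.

site 2: 115.6 mph = 186.040 km/h.
Difference: 226.700 − 186.040 = 40.7 km/h.

40.7 km/h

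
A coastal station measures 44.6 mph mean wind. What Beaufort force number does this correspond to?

Beaufort force 8

44.6 mph = 19.9 m/s, which is Beaufort 8 (gale, 17.2–20.7 m/s).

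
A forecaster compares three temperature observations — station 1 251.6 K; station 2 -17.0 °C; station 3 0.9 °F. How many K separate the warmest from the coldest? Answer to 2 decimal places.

4.55 K

station 1: 251.6 K = -21.550 °C.
station 3: 0.9 °F = -17.278 °C.
Spread: (-17.000) − (-21.550) = 4.550 °C.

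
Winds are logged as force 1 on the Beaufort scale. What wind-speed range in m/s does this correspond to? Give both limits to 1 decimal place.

Beaufort 1 (light air) spans 0.3–1.5 m/s.

0.3 to 1.5 m/s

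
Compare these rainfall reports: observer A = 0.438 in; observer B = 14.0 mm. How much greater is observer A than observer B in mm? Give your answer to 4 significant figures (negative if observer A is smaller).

observer A: 0.438 in = 11.12520 mm.
Difference: 11.12520 − 14.00000 = -2.875 mm.

-2.875 mm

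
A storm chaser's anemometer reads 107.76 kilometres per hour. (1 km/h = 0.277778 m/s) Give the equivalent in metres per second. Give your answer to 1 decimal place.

1 km/h = 0.277778 m/s, so 107.76 × 0.277778 = 29.9 m/s.

29.9 m/s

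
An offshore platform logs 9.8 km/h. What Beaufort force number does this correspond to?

9.8 km/h = 2.7 m/s, which is Beaufort 2 (light breeze, 1.6–3.3 m/s).

Beaufort force 2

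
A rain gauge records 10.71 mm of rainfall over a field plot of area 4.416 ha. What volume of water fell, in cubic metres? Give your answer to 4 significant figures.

473.0 cubic metres

Area: 4.416 ha = 44160 m².
1 mm over 1 m² is 1 L, so volume = 10.71 × 44160 = 472953.6 L = 473.0 m³.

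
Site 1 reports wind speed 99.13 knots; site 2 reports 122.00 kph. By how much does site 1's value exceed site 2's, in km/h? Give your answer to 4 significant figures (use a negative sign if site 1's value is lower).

site 1: 99.13 kt = 183.5888 km/h.
Difference: 183.5888 − 122.0000 = 61.59 km/h.

61.59 km/h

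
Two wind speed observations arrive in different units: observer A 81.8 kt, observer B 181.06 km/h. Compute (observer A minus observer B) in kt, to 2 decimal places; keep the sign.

observer B: 181.06 km/h = 97.7646 kt.
Difference: 81.8000 − 97.7646 = -15.96 kt.

-15.96 kt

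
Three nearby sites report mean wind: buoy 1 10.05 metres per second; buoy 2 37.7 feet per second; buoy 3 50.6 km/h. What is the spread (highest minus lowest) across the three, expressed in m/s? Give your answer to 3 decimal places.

4.006 m/s

buoy 2: 37.7 ft/s = 11.49096 m/s.
buoy 3: 50.6 km/h = 14.05556 m/s.
Spread: 14.05556 − 10.05000 = 4.006 m/s.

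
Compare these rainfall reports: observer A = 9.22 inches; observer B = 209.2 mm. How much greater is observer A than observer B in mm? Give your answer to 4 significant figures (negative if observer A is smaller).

observer A: 9.22 in = 234.1880 mm.
Difference: 234.1880 − 209.2000 = 24.99 mm.

24.99 mm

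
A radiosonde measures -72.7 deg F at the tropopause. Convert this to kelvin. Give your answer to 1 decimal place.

First to °C: -58.17 °C.
Then to K: 215.0 K.

215.0 K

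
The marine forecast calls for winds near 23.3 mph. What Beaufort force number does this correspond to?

23.3 mph = 10.4 m/s, which is Beaufort 5 (fresh breeze, 8.0–10.7 m/s).

Beaufort force 5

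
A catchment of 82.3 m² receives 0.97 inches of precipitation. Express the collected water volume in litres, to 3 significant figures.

Depth: 0.97 in × 25.4 = 24.638 mm.
1 mm over 1 m² is 1 L, so volume = 24.638 × 82.3 = 2027.7074 L ≈ 2030 L.

2030 litres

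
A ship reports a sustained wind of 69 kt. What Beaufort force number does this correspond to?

69 kt lies in the Beaufort 12 band (hurricane force, ≥64 kt).

Beaufort force 12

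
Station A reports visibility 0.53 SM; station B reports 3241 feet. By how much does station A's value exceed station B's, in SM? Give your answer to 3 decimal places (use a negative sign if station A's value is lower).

station B: 3241 ft = 0.61383 SM.
Difference: 0.53000 − 0.61383 = -0.084 SM.

-0.084 SM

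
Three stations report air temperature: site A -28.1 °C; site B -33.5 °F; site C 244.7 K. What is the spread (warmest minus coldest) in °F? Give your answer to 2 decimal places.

site B: -33.5 °F = -36.389 °C.
site C: 244.7 K = -28.450 °C.
Spread: (-28.100) − (-36.389) = 8.289 °C = 14.92 °F.

14.92 °F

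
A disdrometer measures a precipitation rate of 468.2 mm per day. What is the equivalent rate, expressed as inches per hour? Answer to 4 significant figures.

468.2 mm/day × 0.0393701 in/mm × 0.0416667 day/hour = 0.7680 in/hour.

0.7680 in/hour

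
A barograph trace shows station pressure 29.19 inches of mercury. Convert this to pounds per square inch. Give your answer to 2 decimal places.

1 inHg = 0.491154 psi, so 29.19 × 0.491154 = 14.34 psi.

14.34 psi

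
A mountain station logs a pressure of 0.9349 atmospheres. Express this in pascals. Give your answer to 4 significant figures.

1 atm = 101325 Pa, so 0.9349 × 101325 = 94730 Pa.

94730 Pa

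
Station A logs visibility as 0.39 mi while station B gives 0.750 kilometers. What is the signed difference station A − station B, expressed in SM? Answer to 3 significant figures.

station B: 0.750 km = 0.466028 SM.
Difference: 0.390000 − 0.466028 = -0.0760 SM.

-0.0760 SM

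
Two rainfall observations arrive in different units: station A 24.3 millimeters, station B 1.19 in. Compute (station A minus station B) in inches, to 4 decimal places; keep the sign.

-0.2333 in

station A: 24.3 mm = 0.956693 in.
Difference: 0.956693 − 1.190000 = -0.2333 in.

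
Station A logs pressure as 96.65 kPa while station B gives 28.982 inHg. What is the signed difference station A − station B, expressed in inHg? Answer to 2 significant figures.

station A: 96.65 kPa = 28.5407 inHg.
Difference: 28.5407 − 28.9820 = -0.44 inHg.

-0.44 inHg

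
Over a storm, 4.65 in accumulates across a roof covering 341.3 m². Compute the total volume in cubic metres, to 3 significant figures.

Depth: 4.65 in × 25.4 = 118.11 mm.
1 mm over 1 m² is 1 L, so volume = 118.11 × 341.3 = 40310.943 L = 40.3 m³.

40.3 cubic metres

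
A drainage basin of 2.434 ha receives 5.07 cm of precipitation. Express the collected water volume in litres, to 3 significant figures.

1230000 litres

Depth: 5.07 cm × 10 = 50.7 mm.
Area: 2.434 ha = 24340 m².
1 mm over 1 m² is 1 L, so volume = 50.7 × 24340 = 1234038 L ≈ 1230000 L.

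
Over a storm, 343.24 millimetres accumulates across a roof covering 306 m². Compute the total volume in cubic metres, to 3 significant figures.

1 mm over 1 m² is 1 L, so volume = 343.24 × 306 = 105031.44 L = 105 m³.

105 cubic metres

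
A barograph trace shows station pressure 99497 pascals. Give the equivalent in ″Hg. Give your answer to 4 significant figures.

1 Pa = 0.0002953 inHg, so 99497 × 0.0002953 = 29.38 inHg.

29.38 inHg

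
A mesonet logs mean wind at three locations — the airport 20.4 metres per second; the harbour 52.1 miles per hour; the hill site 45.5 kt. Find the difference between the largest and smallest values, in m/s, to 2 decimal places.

the harbour: 52.1 mph = 23.2908 m/s.
the hill site: 45.5 kt = 23.4072 m/s.
Spread: 23.4072 − 20.4000 = 3.01 m/s.

3.01 m/s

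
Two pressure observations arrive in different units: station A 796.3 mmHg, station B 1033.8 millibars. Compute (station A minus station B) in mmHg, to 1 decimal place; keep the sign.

station B: 1033.8 mb = 775.414 mmHg.
Difference: 796.300 − 775.414 = 20.9 mmHg.

20.9 mmHg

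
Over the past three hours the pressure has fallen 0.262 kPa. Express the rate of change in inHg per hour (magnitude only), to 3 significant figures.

0.262 kPa / 3 h × 0.2953 inHg/kPa = 0.0258 inHg/h.

0.0258 inHg per hour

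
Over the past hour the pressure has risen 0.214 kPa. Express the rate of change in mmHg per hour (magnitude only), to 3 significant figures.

1.61 mmHg per hour

0.214 kPa / 1 h × 7.50062 mmHg/kPa = 1.61 mmHg/h.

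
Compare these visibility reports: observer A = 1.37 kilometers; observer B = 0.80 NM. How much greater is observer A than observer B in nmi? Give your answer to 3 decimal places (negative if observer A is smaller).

observer A: 1.37 km = 0.73974 nmi.
Difference: 0.73974 − 0.80000 = -0.060 nmi.

-0.060 nmi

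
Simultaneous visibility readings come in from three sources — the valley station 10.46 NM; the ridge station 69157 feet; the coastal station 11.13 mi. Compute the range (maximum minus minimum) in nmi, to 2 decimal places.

the ridge station: 69157 ft = 11.3818 nmi.
the coastal station: 11.13 SM = 9.6717 nmi.
Spread: 11.3818 − 9.6717 = 1.71 nmi.

1.71 nmi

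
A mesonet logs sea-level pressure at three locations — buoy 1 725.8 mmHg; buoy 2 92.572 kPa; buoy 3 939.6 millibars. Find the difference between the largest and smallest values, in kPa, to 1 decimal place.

buoy 1: 725.8 mmHg = 96.765 kPa.
buoy 3: 939.6 mb = 93.960 kPa.
Spread: 96.765 − 92.572 = 4.2 kPa.

4.2 kPa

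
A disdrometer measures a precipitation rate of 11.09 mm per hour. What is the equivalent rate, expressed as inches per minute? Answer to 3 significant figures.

0.00728 in/minute

11.09 mm/hour × 0.0393701 in/mm × 0.0166667 hour/minute = 0.00728 in/minute.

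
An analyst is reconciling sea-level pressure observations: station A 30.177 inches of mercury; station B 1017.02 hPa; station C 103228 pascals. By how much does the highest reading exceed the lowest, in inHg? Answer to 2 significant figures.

0.45 inHg

station B: 1017.02 hPa = 30.0326 inHg.
station C: 103228 Pa = 30.4832 inHg.
Spread: 30.4832 − 30.0326 = 0.45 inHg.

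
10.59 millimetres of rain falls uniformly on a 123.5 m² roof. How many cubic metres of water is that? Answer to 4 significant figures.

1.308 cubic metres

1 mm over 1 m² is 1 L, so volume = 10.59 × 123.5 = 1307.865 L = 1.308 m³.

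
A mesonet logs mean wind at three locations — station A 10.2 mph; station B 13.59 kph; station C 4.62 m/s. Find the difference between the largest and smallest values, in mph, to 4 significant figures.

station B: 13.59 km/h = 8.44443 mph.
station C: 4.62 m/s = 10.33465 mph.
Spread: 10.33465 − 8.44443 = 1.890 mph.

1.890 mph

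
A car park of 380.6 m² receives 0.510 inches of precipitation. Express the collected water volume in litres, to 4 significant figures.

Depth: 0.510 in × 25.4 = 12.954 mm.
1 mm over 1 m² is 1 L, so volume = 12.954 × 380.6 = 4930.2924 L ≈ 4930 L.

4930 litres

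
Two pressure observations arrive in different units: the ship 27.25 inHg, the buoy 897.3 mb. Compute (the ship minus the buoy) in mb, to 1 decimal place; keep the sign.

the ship: 27.25 inHg = 922.791 mb.
Difference: 922.791 − 897.300 = 25.5 mb.

25.5 mb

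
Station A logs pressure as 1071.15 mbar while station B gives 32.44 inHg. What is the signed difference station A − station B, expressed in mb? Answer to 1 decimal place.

station B: 32.44 inHg = 1098.545 mb.
Difference: 1071.150 − 1098.545 = -27.4 mb.

-27.4 mb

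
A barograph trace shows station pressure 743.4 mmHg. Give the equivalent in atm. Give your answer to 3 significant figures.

1 mmHg = 0.00131579 atm, so 743.4 × 0.00131579 = 0.978 atm.

0.978 atm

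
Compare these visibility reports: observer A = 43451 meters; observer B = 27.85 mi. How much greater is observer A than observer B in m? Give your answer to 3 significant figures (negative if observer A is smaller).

observer B: 27.85 SM = 44820.23 m.
Difference: 43451.00 − 44820.23 = -1370 m.

-1370 m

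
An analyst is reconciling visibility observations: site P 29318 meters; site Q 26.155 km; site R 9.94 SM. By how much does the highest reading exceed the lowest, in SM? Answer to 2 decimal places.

8.28 SM

site P: 29318 m = 18.2174 SM.
site Q: 26.155 km = 16.2520 SM.
Spread: 18.2174 − 9.9400 = 8.28 SM.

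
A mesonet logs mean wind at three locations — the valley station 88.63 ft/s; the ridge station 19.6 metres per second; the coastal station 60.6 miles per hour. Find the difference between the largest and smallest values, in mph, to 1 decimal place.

the valley station: 88.63 ft/s = 60.430 mph.
the ridge station: 19.6 m/s = 43.844 mph.
Spread: 60.600 − 43.844 = 16.8 mph.

16.8 mph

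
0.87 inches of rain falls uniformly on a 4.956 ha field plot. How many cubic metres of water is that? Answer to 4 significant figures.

1095 cubic metres

Depth: 0.87 in × 25.4 = 22.098 mm.
Area: 4.956 ha = 49560 m².
1 mm over 1 m² is 1 L, so volume = 22.098 × 49560 = 1095176.9 L = 1095 m³.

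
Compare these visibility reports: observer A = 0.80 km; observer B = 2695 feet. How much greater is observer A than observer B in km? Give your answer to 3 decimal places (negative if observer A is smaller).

observer B: 2695 ft = 0.82144 km.
Difference: 0.80000 − 0.82144 = -0.021 km.

-0.021 km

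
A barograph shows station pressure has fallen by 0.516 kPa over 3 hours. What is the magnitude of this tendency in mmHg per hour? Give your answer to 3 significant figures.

1.29 mmHg per hour

0.516 kPa / 3 h × 7.50062 mmHg/kPa = 1.29 mmHg/h.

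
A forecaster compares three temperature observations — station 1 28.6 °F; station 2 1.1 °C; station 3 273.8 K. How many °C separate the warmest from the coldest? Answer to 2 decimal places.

station 1: 28.6 °F = -1.889 °C.
station 3: 273.8 K = 0.650 °C.
Spread: 1.100 − (-1.889) = 2.989 °C.

2.99 °C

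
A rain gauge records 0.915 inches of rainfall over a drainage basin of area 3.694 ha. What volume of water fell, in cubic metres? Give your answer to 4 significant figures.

858.5 cubic metres

Depth: 0.915 in × 25.4 = 23.241 mm.
Area: 3.694 ha = 36940 m².
1 mm over 1 m² is 1 L, so volume = 23.241 × 36940 = 858522.54 L = 858.5 m³.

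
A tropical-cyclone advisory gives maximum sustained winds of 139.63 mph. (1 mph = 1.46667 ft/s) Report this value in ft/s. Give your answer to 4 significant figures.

204.8 ft/s

1 mph = 1.46667 ft/s, so 139.63 × 1.46667 = 204.8 ft/s.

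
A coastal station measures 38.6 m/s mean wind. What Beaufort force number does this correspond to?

38.6 m/s lies in the Beaufort 12 band (hurricane force, ≥32.7 m/s).

Beaufort force 12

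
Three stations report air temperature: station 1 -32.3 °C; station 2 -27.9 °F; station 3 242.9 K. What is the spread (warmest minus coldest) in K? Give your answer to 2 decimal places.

3.03 K

station 2: -27.9 °F = -33.278 °C.
station 3: 242.9 K = -30.250 °C.
Spread: (-30.250) − (-33.278) = 3.028 °C.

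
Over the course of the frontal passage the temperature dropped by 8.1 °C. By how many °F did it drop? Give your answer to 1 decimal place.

14.6 °F

Converting a difference, only the 9/5 scale factor applies: Δ°F = 8.1 × 1.8 = 14.6 °F.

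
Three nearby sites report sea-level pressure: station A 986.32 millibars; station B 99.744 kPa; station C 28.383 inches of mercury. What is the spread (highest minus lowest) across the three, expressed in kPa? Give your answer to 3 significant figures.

3.63 kPa

station A: 986.32 mb = 98.6320 kPa.
station C: 28.383 inHg = 96.1159 kPa.
Spread: 99.7440 − 96.1159 = 3.63 kPa.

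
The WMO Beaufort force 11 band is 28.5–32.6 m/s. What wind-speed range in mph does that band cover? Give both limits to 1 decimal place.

28.5–32.6 m/s × 2.237 = 63.8–72.9 mph.

63.8 to 72.9 mph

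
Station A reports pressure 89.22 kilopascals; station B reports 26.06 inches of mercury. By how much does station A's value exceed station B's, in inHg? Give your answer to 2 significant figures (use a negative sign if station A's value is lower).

0.29 inHg

station A: 89.22 kPa = 26.3466 inHg.
Difference: 26.3466 − 26.0600 = 0.29 inHg.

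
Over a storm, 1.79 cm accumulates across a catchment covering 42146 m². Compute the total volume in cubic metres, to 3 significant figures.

Depth: 1.79 cm × 10 = 17.9 mm.
1 mm over 1 m² is 1 L, so volume = 17.9 × 42146 = 754413.4 L = 754 m³.

754 cubic metres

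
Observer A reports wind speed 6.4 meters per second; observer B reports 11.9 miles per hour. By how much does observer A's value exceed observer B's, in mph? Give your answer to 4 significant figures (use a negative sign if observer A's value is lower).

observer A: 6.4 m/s = 14.31639 mph.
Difference: 14.31639 − 11.90000 = 2.416 mph.

2.416 mph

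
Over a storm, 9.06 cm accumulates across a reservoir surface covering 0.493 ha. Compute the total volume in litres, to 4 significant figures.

446700 litres

Depth: 9.06 cm × 10 = 90.6 mm.
Area: 0.493 ha = 4930 m².
1 mm over 1 m² is 1 L, so volume = 90.6 × 4930 = 446658 L ≈ 446700 L.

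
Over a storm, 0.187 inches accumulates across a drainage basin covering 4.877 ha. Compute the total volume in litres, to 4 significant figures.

231600 litres

Depth: 0.187 in × 25.4 = 4.7498 mm.
Area: 4.877 ha = 48770 m².
1 mm over 1 m² is 1 L, so volume = 4.7498 × 48770 = 231647.75 L ≈ 231600 L.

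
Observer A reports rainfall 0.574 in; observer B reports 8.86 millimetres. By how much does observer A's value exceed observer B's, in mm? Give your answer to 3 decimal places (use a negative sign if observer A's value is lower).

5.720 mm

observer A: 0.574 in = 14.57960 mm.
Difference: 14.57960 − 8.86000 = 5.720 mm.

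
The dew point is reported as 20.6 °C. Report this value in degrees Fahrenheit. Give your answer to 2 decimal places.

69.08 °F

°F = °C × 9/5 + 32 = 20.6 × 1.8 + 32 = 69.08 °F.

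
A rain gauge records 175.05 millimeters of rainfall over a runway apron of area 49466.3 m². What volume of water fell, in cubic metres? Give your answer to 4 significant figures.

8659 cubic metres

1 mm over 1 m² is 1 L, so volume = 175.05 × 49466.3 = 8659075.8 L = 8659 m³.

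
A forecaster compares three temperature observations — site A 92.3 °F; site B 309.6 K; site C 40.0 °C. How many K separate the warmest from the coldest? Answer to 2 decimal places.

site A: 92.3 °F = 33.500 °C.
site B: 309.6 K = 36.450 °C.
Spread: 40.000 − 33.500 = 6.500 °C.

6.50 K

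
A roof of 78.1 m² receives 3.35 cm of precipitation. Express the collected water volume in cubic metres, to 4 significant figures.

Depth: 3.35 cm × 10 = 33.5 mm.
1 mm over 1 m² is 1 L, so volume = 33.5 × 78.1 = 2616.35 L = 2.616 m³.

2.616 cubic metres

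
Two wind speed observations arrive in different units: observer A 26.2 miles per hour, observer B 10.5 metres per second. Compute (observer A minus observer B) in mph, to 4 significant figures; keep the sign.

observer B: 10.5 m/s = 23.48783 mph.
Difference: 26.20000 − 23.48783 = 2.712 mph.

2.712 mph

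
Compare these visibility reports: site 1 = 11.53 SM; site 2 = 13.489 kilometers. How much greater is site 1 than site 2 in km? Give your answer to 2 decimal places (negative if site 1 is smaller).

site 1: 11.53 SM = 18.5557 km.
Difference: 18.5557 − 13.4890 = 5.07 km.

5.07 km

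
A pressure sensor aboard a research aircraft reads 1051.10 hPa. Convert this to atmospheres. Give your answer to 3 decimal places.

1 hPa = 0.000986923 atm, so 1051.10 × 0.000986923 = 1.037 atm.

1.037 atm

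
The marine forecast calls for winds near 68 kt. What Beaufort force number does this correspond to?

Beaufort force 12

68 kt lies in the Beaufort 12 band (hurricane force, ≥64 kt).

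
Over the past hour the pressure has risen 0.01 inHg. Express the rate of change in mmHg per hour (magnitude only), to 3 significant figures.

0.01 inHg / 1 h × 25.4 mmHg/inHg = 0.254 mmHg/h.

0.254 mmHg per hour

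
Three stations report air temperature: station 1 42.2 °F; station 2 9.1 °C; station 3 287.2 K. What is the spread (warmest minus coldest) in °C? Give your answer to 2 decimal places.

8.38 °C

station 1: 42.2 °F = 5.667 °C.
station 3: 287.2 K = 14.050 °C.
Spread: 14.050 − 5.667 = 8.383 °C.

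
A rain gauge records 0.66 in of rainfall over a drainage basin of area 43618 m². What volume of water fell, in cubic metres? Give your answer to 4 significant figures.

731.2 cubic metres

Depth: 0.66 in × 25.4 = 16.764 mm.
1 mm over 1 m² is 1 L, so volume = 16.764 × 43618 = 731212.15 L = 731.2 m³.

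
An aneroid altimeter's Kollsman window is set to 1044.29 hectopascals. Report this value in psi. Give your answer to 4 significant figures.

15.15 psi

1 hPa = 0.0145038 psi, so 1044.29 × 0.0145038 = 15.15 psi.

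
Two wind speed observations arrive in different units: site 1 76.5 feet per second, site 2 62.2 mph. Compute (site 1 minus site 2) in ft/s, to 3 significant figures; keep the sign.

site 2: 62.2 mph = 91.227 ft/s.
Difference: 76.500 − 91.227 = -14.7 ft/s.

-14.7 ft/s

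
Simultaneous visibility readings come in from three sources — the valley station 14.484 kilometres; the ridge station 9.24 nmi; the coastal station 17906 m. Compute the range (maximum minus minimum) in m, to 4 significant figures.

the valley station: 14.484 km = 14484.00 m.
the ridge station: 9.24 nmi = 17112.48 m.
Spread: 17906.00 − 14484.00 = 3422 m.

3422 m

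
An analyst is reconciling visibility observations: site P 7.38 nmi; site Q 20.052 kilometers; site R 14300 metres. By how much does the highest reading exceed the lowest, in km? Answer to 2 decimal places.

6.38 km

site P: 7.38 nmi = 13.6678 km.
site R: 14300 m = 14.3000 km.
Spread: 20.0520 − 13.6678 = 6.38 km.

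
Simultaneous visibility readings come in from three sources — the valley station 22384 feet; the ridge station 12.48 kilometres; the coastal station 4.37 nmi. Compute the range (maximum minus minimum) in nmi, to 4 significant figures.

3.055 nmi

the valley station: 22384 ft = 3.68393 nmi.
the ridge station: 12.48 km = 6.73866 nmi.
Spread: 6.73866 − 3.68393 = 3.055 nmi.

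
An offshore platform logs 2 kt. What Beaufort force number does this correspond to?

2 kt lies in the Beaufort 1 band (light air, 1–3 kt).

Beaufort force 1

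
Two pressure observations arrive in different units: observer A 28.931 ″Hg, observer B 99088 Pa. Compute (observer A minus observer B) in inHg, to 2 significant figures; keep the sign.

observer B: 99088 Pa = 29.2607 inHg.
Difference: 28.9310 − 29.2607 = -0.33 inHg.

-0.33 inHg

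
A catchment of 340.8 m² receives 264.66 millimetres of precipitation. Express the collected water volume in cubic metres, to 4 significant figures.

1 mm over 1 m² is 1 L, so volume = 264.66 × 340.8 = 90196.128 L = 90.20 m³.

90.20 cubic metres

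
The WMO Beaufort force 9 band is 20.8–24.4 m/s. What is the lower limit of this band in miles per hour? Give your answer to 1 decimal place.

46.5 mph

20.8–24.4 m/s × 2.237 = 46.5–54.6 mph.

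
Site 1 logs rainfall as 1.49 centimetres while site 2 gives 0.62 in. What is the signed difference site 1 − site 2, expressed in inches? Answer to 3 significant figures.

site 1: 1.49 cm = 0.586614 in.
Difference: 0.586614 − 0.620000 = -0.0334 in.

-0.0334 in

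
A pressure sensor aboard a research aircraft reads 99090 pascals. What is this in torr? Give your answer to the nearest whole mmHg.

1 Pa = 0.00750062 mmHg, so 99090 × 0.00750062 = 743 mmHg.

743 mmHg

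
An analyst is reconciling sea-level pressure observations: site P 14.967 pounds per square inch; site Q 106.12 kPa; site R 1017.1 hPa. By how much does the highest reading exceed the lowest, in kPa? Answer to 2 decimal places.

4.41 kPa

site P: 14.967 psi = 103.1938 kPa.
site R: 1017.1 hPa = 101.7100 kPa.
Spread: 106.1200 − 101.7100 = 4.41 kPa.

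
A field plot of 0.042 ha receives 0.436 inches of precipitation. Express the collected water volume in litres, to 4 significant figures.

4651 litres

Depth: 0.436 in × 25.4 = 11.0744 mm.
Area: 0.042 ha = 420 m².
1 mm over 1 m² is 1 L, so volume = 11.0744 × 420 = 4651.248 L ≈ 4651 L.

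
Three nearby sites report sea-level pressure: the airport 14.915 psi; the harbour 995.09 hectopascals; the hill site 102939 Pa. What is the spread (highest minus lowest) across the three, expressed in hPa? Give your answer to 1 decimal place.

the airport: 14.915 psi = 1028.353 hPa.
the hill site: 102939 Pa = 1029.390 hPa.
Spread: 1029.390 − 995.090 = 34.3 hPa.

34.3 hPa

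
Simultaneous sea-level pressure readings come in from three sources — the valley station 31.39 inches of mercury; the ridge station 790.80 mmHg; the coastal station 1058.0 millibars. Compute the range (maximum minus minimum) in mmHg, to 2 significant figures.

6.5 mmHg

the valley station: 31.39 inHg = 797.306 mmHg.
the coastal station: 1058.0 mb = 793.565 mmHg.
Spread: 797.306 − 790.800 = 6.5 mmHg.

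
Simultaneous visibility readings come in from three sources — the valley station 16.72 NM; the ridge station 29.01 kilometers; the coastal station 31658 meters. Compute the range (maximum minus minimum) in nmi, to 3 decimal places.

1.430 nmi

the ridge station: 29.01 km = 15.66415 nmi.
the coastal station: 31658 m = 17.09395 nmi.
Spread: 17.09395 − 15.66415 = 1.430 nmi.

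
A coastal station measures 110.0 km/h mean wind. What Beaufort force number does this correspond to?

Beaufort force 11

110.0 km/h = 30.6 m/s, which is Beaufort 11 (violent storm, 28.5–32.6 m/s).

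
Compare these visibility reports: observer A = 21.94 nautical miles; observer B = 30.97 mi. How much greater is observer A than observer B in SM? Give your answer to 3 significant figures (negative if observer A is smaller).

-5.72 SM

observer A: 21.94 nmi = 25.2481 SM.
Difference: 25.2481 − 30.9700 = -5.72 SM.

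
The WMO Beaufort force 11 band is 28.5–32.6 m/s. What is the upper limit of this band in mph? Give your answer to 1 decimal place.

72.9 mph

28.5–32.6 m/s × 2.237 = 63.8–72.9 mph.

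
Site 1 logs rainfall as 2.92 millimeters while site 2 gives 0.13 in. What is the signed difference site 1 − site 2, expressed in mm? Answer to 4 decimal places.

site 2: 0.13 in = 3.302000 mm.
Difference: 2.920000 − 3.302000 = -0.3820 mm.

-0.3820 mm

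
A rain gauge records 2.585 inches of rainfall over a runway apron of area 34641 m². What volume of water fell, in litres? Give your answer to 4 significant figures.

Depth: 2.585 in × 25.4 = 65.659 mm.
1 mm over 1 m² is 1 L, so volume = 65.659 × 34641 = 2274493.4 L ≈ 2274000 L.

2274000 litres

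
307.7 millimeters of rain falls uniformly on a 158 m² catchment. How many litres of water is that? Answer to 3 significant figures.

1 mm over 1 m² is 1 L, so volume = 307.7 × 158 = 48616.6 L ≈ 48600 L.

48600 litres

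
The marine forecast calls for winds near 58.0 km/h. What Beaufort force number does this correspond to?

Beaufort force 7

58.0 km/h = 16.1 m/s, which is Beaufort 7 (near gale, 13.9–17.1 m/s).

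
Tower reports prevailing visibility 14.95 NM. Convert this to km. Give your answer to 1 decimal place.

1 nmi = 1.852 km, so 14.95 × 1.852 = 27.7 km.

27.7 km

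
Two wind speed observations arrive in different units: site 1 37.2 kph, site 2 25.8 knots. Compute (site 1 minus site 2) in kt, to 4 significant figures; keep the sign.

site 1: 37.2 km/h = 20.08639 kt.
Difference: 20.08639 − 25.80000 = -5.714 kt.

-5.714 kt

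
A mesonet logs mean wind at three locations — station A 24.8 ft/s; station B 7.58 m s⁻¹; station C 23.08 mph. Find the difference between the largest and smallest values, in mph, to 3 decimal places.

6.171 mph

station A: 24.8 ft/s = 16.90909 mph.
station B: 7.58 m/s = 16.95598 mph.
Spread: 23.08000 − 16.90909 = 6.171 mph.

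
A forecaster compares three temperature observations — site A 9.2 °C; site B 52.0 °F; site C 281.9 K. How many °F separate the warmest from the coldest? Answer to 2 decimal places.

site B: 52.0 °F = 11.111 °C.
site C: 281.9 K = 8.750 °C.
Spread: 11.111 − 8.750 = 2.361 °C = 4.25 °F.

4.25 °F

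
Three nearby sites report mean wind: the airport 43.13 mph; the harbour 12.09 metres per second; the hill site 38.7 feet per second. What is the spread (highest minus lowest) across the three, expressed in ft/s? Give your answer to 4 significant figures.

24.56 ft/s

the airport: 43.13 mph = 63.2573 ft/s.
the harbour: 12.09 m/s = 39.6654 ft/s.
Spread: 63.2573 − 38.7000 = 24.56 ft/s.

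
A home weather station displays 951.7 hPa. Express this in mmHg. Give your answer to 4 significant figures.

713.8 mmHg

1 hPa = 0.750062 mmHg, so 951.7 × 0.750062 = 713.8 mmHg.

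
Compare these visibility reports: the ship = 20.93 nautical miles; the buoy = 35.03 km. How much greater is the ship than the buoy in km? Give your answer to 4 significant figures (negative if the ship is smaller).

3.732 km

the ship: 20.93 nmi = 38.76236 km.
Difference: 38.76236 − 35.03000 = 3.732 km.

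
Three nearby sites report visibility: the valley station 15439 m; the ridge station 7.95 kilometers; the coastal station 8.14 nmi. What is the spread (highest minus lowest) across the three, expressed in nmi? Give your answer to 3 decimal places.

4.044 nmi

the valley station: 15439 m = 8.33639 nmi.
the ridge station: 7.95 km = 4.29266 nmi.
Spread: 8.33639 − 4.29266 = 4.044 nmi.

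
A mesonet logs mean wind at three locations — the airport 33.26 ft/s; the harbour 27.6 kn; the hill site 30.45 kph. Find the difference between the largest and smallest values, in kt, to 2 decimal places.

11.16 kt

the airport: 33.26 ft/s = 19.7060 kt.
the hill site: 30.45 km/h = 16.4417 kt.
Spread: 27.6000 − 16.4417 = 11.16 kt.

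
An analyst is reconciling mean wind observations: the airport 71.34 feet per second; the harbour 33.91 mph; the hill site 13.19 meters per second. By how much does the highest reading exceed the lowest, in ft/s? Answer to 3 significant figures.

28.1 ft/s

the harbour: 33.91 mph = 49.735 ft/s.
the hill site: 13.19 m/s = 43.274 ft/s.
Spread: 71.340 − 43.274 = 28.1 ft/s.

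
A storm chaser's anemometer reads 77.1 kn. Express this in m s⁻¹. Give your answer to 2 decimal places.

39.66 m/s

1 kt = 0.514444 m/s, so 77.1 × 0.514444 = 39.66 m/s.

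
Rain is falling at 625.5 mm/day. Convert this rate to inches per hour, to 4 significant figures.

625.5 mm/day × 0.0393701 in/mm × 0.0416667 day/hour = 1.026 in/hour.

1.026 in/hour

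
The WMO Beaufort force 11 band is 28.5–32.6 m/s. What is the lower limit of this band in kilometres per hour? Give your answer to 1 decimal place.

28.5–32.6 m/s × 3.6 = 102.6–117.4 km/h.

102.6 km/h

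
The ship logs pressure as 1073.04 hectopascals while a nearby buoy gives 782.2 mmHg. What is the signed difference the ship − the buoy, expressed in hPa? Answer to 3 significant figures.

the buoy: 782.2 mmHg = 1042.848 hPa.
Difference: 1073.040 − 1042.848 = 30.2 hPa.

30.2 hPa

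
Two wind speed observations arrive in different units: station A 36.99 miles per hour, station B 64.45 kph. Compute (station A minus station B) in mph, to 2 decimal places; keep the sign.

-3.06 mph

station B: 64.45 km/h = 40.0474 mph.
Difference: 36.9900 − 40.0474 = -3.06 mph.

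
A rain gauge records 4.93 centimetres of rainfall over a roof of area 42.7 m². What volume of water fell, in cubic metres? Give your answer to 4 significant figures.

2.105 cubic metres

Depth: 4.93 cm × 10 = 49.3 mm.
1 mm over 1 m² is 1 L, so volume = 49.3 × 42.7 = 2105.11 L = 2.105 m³.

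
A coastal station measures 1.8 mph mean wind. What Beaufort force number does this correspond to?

Beaufort force 1

1.8 mph = 0.8 m/s, which is Beaufort 1 (light air, 0.3–1.5 m/s).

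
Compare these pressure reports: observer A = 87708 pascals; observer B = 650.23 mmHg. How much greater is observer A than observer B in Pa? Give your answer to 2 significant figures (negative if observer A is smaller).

1000 Pa

observer B: 650.23 mmHg = 86690.22 Pa.
Difference: 87708.00 − 86690.22 = 1000 Pa.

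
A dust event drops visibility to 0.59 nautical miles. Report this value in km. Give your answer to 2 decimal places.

1.09 km

1 nmi = 1.852 km, so 0.59 × 1.852 = 1.09 km.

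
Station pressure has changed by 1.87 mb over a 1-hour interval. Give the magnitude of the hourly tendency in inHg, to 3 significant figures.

1.87 mb / 1 h × 0.02953 inHg/mb = 0.0552 inHg/h.

0.0552 inHg per hour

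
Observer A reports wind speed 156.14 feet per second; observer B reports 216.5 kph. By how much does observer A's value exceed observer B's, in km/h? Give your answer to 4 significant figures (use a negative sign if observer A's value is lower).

-45.17 km/h

observer A: 156.14 ft/s = 171.3293 km/h.
Difference: 171.3293 − 216.5000 = -45.17 km/h.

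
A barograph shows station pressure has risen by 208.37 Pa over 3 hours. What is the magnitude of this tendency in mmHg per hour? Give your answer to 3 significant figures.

0.521 mmHg per hour

208.37 Pa / 3 h × 0.00750062 mmHg/Pa = 0.521 mmHg/h.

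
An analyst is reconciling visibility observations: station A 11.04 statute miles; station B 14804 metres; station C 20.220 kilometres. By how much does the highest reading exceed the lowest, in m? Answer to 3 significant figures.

station A: 11.04 SM = 17767.16 m.
station C: 20.220 km = 20220.00 m.
Spread: 20220.00 − 14804.00 = 5420 m.

5420 m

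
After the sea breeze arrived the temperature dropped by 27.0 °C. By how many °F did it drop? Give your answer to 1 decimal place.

For a temperature change the 32° offset cancels: Δ°F = 27.0 × 1.8 = 48.6 °F.

48.6 °F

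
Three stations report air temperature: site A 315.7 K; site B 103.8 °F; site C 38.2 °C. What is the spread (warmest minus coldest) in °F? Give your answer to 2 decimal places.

site A: 315.7 K = 42.550 °C.
site B: 103.8 °F = 39.889 °C.
Spread: 42.550 − 38.200 = 4.350 °C = 7.83 °F.

7.83 °F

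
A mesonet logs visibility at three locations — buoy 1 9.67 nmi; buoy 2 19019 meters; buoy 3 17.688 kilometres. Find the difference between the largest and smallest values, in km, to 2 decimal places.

1.33 km

buoy 1: 9.67 nmi = 17.9088 km.
buoy 2: 19019 m = 19.0190 km.
Spread: 19.0190 − 17.6880 = 1.33 km.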